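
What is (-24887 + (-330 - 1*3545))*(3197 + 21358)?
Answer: -706250910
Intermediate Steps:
(-24887 + (-330 - 1*3545))*(3197 + 21358) = (-24887 + (-330 - 3545))*24555 = (-24887 - 3875)*24555 = -28762*24555 = -706250910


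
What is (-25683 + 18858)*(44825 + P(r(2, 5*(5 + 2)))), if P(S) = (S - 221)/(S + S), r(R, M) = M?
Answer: -305912490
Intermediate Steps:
P(S) = (-221 + S)/(2*S) (P(S) = (-221 + S)/((2*S)) = (-221 + S)*(1/(2*S)) = (-221 + S)/(2*S))
(-25683 + 18858)*(44825 + P(r(2, 5*(5 + 2)))) = (-25683 + 18858)*(44825 + (-221 + 5*(5 + 2))/(2*((5*(5 + 2))))) = -6825*(44825 + (-221 + 5*7)/(2*((5*7)))) = -6825*(44825 + (1/2)*(-221 + 35)/35) = -6825*(44825 + (1/2)*(1/35)*(-186)) = -6825*(44825 - 93/35) = -6825*1568782/35 = -305912490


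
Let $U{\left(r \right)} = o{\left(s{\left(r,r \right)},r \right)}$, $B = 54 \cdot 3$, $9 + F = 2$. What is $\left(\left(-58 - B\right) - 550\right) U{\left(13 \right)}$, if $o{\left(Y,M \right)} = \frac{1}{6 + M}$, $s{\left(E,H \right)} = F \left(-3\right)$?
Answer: $- \frac{770}{19} \approx -40.526$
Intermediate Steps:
$F = -7$ ($F = -9 + 2 = -7$)
$B = 162$
$s{\left(E,H \right)} = 21$ ($s{\left(E,H \right)} = \left(-7\right) \left(-3\right) = 21$)
$U{\left(r \right)} = \frac{1}{6 + r}$
$\left(\left(-58 - B\right) - 550\right) U{\left(13 \right)} = \frac{\left(-58 - 162\right) - 550}{6 + 13} = \frac{\left(-58 - 162\right) - 550}{19} = \left(-220 - 550\right) \frac{1}{19} = \left(-770\right) \frac{1}{19} = - \frac{770}{19}$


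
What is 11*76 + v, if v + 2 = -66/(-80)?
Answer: 33393/40 ≈ 834.83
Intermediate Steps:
v = -47/40 (v = -2 - 66/(-80) = -2 - 66*(-1/80) = -2 + 33/40 = -47/40 ≈ -1.1750)
11*76 + v = 11*76 - 47/40 = 836 - 47/40 = 33393/40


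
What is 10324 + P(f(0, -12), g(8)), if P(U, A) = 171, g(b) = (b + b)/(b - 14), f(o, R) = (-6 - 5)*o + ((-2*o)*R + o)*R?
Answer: 10495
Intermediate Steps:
f(o, R) = -11*o + R*(o - 2*R*o) (f(o, R) = -11*o + (-2*R*o + o)*R = -11*o + (o - 2*R*o)*R = -11*o + R*(o - 2*R*o))
g(b) = 2*b/(-14 + b) (g(b) = (2*b)/(-14 + b) = 2*b/(-14 + b))
10324 + P(f(0, -12), g(8)) = 10324 + 171 = 10495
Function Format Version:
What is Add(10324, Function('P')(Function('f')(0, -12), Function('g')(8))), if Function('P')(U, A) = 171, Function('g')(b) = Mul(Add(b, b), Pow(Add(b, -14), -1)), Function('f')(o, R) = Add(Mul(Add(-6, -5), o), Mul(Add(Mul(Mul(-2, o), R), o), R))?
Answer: 10495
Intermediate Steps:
Function('f')(o, R) = Add(Mul(-11, o), Mul(R, Add(o, Mul(-2, R, o)))) (Function('f')(o, R) = Add(Mul(-11, o), Mul(Add(Mul(-2, R, o), o), R)) = Add(Mul(-11, o), Mul(Add(o, Mul(-2, R, o)), R)) = Add(Mul(-11, o), Mul(R, Add(o, Mul(-2, R, o)))))
Function('g')(b) = Mul(2, b, Pow(Add(-14, b), -1)) (Function('g')(b) = Mul(Mul(2, b), Pow(Add(-14, b), -1)) = Mul(2, b, Pow(Add(-14, b), -1)))
Add(10324, Function('P')(Function('f')(0, -12), Function('g')(8))) = Add(10324, 171) = 10495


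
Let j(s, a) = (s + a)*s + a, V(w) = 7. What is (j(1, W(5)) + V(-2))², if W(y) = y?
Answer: 324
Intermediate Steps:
j(s, a) = a + s*(a + s) (j(s, a) = (a + s)*s + a = s*(a + s) + a = a + s*(a + s))
(j(1, W(5)) + V(-2))² = ((5 + 1² + 5*1) + 7)² = ((5 + 1 + 5) + 7)² = (11 + 7)² = 18² = 324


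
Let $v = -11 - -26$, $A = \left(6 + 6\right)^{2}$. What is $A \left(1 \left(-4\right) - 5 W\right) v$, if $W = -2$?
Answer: $12960$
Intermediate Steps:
$A = 144$ ($A = 12^{2} = 144$)
$v = 15$ ($v = -11 + 26 = 15$)
$A \left(1 \left(-4\right) - 5 W\right) v = 144 \left(1 \left(-4\right) - -10\right) 15 = 144 \left(-4 + 10\right) 15 = 144 \cdot 6 \cdot 15 = 864 \cdot 15 = 12960$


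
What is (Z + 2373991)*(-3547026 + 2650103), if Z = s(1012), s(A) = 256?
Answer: -2129516741981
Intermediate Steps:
Z = 256
(Z + 2373991)*(-3547026 + 2650103) = (256 + 2373991)*(-3547026 + 2650103) = 2374247*(-896923) = -2129516741981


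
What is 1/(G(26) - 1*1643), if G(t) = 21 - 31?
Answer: -1/1653 ≈ -0.00060496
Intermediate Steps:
G(t) = -10
1/(G(26) - 1*1643) = 1/(-10 - 1*1643) = 1/(-10 - 1643) = 1/(-1653) = -1/1653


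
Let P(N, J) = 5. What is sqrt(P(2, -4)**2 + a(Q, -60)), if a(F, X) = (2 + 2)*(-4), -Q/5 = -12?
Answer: 3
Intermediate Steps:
Q = 60 (Q = -5*(-12) = 60)
a(F, X) = -16 (a(F, X) = 4*(-4) = -16)
sqrt(P(2, -4)**2 + a(Q, -60)) = sqrt(5**2 - 16) = sqrt(25 - 16) = sqrt(9) = 3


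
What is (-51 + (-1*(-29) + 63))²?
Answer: 1681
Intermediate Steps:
(-51 + (-1*(-29) + 63))² = (-51 + (29 + 63))² = (-51 + 92)² = 41² = 1681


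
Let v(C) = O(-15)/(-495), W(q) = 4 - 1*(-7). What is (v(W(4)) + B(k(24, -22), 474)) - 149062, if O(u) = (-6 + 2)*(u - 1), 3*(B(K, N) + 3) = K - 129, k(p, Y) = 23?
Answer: -73804729/495 ≈ -1.4910e+5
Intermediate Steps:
B(K, N) = -46 + K/3 (B(K, N) = -3 + (K - 129)/3 = -3 + (-129 + K)/3 = -3 + (-43 + K/3) = -46 + K/3)
W(q) = 11 (W(q) = 4 + 7 = 11)
O(u) = 4 - 4*u (O(u) = -4*(-1 + u) = 4 - 4*u)
v(C) = -64/495 (v(C) = (4 - 4*(-15))/(-495) = (4 + 60)*(-1/495) = 64*(-1/495) = -64/495)
(v(W(4)) + B(k(24, -22), 474)) - 149062 = (-64/495 + (-46 + (1/3)*23)) - 149062 = (-64/495 + (-46 + 23/3)) - 149062 = (-64/495 - 115/3) - 149062 = -19039/495 - 149062 = -73804729/495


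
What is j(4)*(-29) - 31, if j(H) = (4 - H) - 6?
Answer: 143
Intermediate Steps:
j(H) = -2 - H
j(4)*(-29) - 31 = (-2 - 1*4)*(-29) - 31 = (-2 - 4)*(-29) - 31 = -6*(-29) - 31 = 174 - 31 = 143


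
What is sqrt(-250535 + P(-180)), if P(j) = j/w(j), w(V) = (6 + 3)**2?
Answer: 11*I*sqrt(18635)/3 ≈ 500.54*I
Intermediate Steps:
w(V) = 81 (w(V) = 9**2 = 81)
P(j) = j/81
sqrt(-250535 + P(-180)) = sqrt(-250535 + (1/81)*(-180)) = sqrt(-250535 - 20/9) = sqrt(-2254835/9) = 11*I*sqrt(18635)/3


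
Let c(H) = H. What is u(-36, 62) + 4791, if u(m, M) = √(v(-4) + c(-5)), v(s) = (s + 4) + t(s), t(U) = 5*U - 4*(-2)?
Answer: 4791 + I*√17 ≈ 4791.0 + 4.1231*I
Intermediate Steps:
t(U) = 8 + 5*U (t(U) = 5*U + 8 = 8 + 5*U)
v(s) = 12 + 6*s (v(s) = (s + 4) + (8 + 5*s) = (4 + s) + (8 + 5*s) = 12 + 6*s)
u(m, M) = I*√17 (u(m, M) = √((12 + 6*(-4)) - 5) = √((12 - 24) - 5) = √(-12 - 5) = √(-17) = I*√17)
u(-36, 62) + 4791 = I*√17 + 4791 = 4791 + I*√17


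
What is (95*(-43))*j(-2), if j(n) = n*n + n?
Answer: -8170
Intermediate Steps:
j(n) = n + n**2 (j(n) = n**2 + n = n + n**2)
(95*(-43))*j(-2) = (95*(-43))*(-2*(1 - 2)) = -(-8170)*(-1) = -4085*2 = -8170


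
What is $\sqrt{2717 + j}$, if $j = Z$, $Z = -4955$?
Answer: $i \sqrt{2238} \approx 47.307 i$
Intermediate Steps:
$j = -4955$
$\sqrt{2717 + j} = \sqrt{2717 - 4955} = \sqrt{-2238} = i \sqrt{2238}$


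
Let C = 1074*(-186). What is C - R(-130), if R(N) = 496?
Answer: -200260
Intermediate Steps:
C = -199764
C - R(-130) = -199764 - 1*496 = -199764 - 496 = -200260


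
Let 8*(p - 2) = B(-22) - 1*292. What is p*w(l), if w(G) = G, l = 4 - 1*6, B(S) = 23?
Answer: 253/4 ≈ 63.250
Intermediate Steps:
l = -2 (l = 4 - 6 = -2)
p = -253/8 (p = 2 + (23 - 1*292)/8 = 2 + (23 - 292)/8 = 2 + (⅛)*(-269) = 2 - 269/8 = -253/8 ≈ -31.625)
p*w(l) = -253/8*(-2) = 253/4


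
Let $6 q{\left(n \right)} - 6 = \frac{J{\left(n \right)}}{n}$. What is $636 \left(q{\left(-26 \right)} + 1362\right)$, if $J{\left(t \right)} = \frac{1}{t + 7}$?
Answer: $\frac{214116449}{247} \approx 8.6687 \cdot 10^{5}$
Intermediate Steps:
$J{\left(t \right)} = \frac{1}{7 + t}$
$q{\left(n \right)} = 1 + \frac{1}{6 n \left(7 + n\right)}$ ($q{\left(n \right)} = 1 + \frac{\frac{1}{7 + n} \frac{1}{n}}{6} = 1 + \frac{\frac{1}{n} \frac{1}{7 + n}}{6} = 1 + \frac{1}{6 n \left(7 + n\right)}$)
$636 \left(q{\left(-26 \right)} + 1362\right) = 636 \left(\frac{\frac{1}{6} - 26 \left(7 - 26\right)}{\left(-26\right) \left(7 - 26\right)} + 1362\right) = 636 \left(- \frac{\frac{1}{6} - -494}{26 \left(-19\right)} + 1362\right) = 636 \left(\left(- \frac{1}{26}\right) \left(- \frac{1}{19}\right) \left(\frac{1}{6} + 494\right) + 1362\right) = 636 \left(\left(- \frac{1}{26}\right) \left(- \frac{1}{19}\right) \frac{2965}{6} + 1362\right) = 636 \left(\frac{2965}{2964} + 1362\right) = 636 \cdot \frac{4039933}{2964} = \frac{214116449}{247}$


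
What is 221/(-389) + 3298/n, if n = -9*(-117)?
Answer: 1050209/409617 ≈ 2.5639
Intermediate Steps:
n = 1053
221/(-389) + 3298/n = 221/(-389) + 3298/1053 = 221*(-1/389) + 3298*(1/1053) = -221/389 + 3298/1053 = 1050209/409617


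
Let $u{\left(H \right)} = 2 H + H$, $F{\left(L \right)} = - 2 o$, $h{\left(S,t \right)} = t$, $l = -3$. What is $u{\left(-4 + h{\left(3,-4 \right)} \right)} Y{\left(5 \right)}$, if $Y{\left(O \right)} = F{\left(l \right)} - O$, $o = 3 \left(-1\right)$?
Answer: $-24$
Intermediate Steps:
$o = -3$
$F{\left(L \right)} = 6$ ($F{\left(L \right)} = \left(-2\right) \left(-3\right) = 6$)
$u{\left(H \right)} = 3 H$
$Y{\left(O \right)} = 6 - O$
$u{\left(-4 + h{\left(3,-4 \right)} \right)} Y{\left(5 \right)} = 3 \left(-4 - 4\right) \left(6 - 5\right) = 3 \left(-8\right) \left(6 - 5\right) = \left(-24\right) 1 = -24$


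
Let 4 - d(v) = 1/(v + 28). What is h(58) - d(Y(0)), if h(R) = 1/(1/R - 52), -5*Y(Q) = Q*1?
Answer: -336289/84420 ≈ -3.9835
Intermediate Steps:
Y(Q) = -Q/5
h(R) = 1/(-52 + 1/R)
d(v) = 4 - 1/(28 + v) (d(v) = 4 - 1/(v + 28) = 4 - 1/(28 + v))
h(58) - d(Y(0)) = -1*58/(-1 + 52*58) - (111 + 4*(-⅕*0))/(28 - ⅕*0) = -1*58/(-1 + 3016) - (111 + 4*0)/(28 + 0) = -1*58/3015 - (111 + 0)/28 = -1*58*1/3015 - 111/28 = -58/3015 - 1*111/28 = -58/3015 - 111/28 = -336289/84420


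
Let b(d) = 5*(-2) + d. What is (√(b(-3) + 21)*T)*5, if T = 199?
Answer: 1990*√2 ≈ 2814.3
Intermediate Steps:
b(d) = -10 + d
(√(b(-3) + 21)*T)*5 = (√((-10 - 3) + 21)*199)*5 = (√(-13 + 21)*199)*5 = (√8*199)*5 = ((2*√2)*199)*5 = (398*√2)*5 = 1990*√2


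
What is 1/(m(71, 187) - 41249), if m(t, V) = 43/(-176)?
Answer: -176/7259867 ≈ -2.4243e-5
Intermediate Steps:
m(t, V) = -43/176 (m(t, V) = 43*(-1/176) = -43/176)
1/(m(71, 187) - 41249) = 1/(-43/176 - 41249) = 1/(-7259867/176) = -176/7259867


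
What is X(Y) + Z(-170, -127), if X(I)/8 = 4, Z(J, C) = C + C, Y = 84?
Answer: -222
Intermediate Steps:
Z(J, C) = 2*C
X(I) = 32 (X(I) = 8*4 = 32)
X(Y) + Z(-170, -127) = 32 + 2*(-127) = 32 - 254 = -222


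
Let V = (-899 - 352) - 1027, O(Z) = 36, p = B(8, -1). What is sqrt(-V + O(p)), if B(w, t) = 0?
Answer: sqrt(2314) ≈ 48.104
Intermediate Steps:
p = 0
V = -2278 (V = -1251 - 1027 = -2278)
sqrt(-V + O(p)) = sqrt(-1*(-2278) + 36) = sqrt(2278 + 36) = sqrt(2314)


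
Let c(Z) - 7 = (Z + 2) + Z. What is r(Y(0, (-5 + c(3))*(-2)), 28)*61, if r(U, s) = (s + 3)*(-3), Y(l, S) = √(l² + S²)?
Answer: -5673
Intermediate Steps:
c(Z) = 9 + 2*Z (c(Z) = 7 + ((Z + 2) + Z) = 7 + ((2 + Z) + Z) = 7 + (2 + 2*Z) = 9 + 2*Z)
Y(l, S) = √(S² + l²)
r(U, s) = -9 - 3*s (r(U, s) = (3 + s)*(-3) = -9 - 3*s)
r(Y(0, (-5 + c(3))*(-2)), 28)*61 = (-9 - 3*28)*61 = (-9 - 84)*61 = -93*61 = -5673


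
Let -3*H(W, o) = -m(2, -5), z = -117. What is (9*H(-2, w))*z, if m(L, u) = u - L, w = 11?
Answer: 2457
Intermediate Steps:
H(W, o) = -7/3 (H(W, o) = -(-1)*(-5 - 1*2)/3 = -(-1)*(-5 - 2)/3 = -(-1)*(-7)/3 = -⅓*7 = -7/3)
(9*H(-2, w))*z = (9*(-7/3))*(-117) = -21*(-117) = 2457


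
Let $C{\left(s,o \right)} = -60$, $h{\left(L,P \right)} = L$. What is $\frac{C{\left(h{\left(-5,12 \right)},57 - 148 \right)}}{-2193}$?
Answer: $\frac{20}{731} \approx 0.02736$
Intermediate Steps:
$\frac{C{\left(h{\left(-5,12 \right)},57 - 148 \right)}}{-2193} = - \frac{60}{-2193} = \left(-60\right) \left(- \frac{1}{2193}\right) = \frac{20}{731}$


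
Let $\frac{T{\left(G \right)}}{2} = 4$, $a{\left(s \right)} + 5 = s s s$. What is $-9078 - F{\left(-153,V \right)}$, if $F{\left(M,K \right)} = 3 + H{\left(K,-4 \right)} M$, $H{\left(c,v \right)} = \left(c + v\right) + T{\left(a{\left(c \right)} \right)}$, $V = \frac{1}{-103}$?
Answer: $- \frac{872460}{103} \approx -8470.5$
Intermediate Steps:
$a{\left(s \right)} = -5 + s^{3}$ ($a{\left(s \right)} = -5 + s s s = -5 + s^{2} s = -5 + s^{3}$)
$T{\left(G \right)} = 8$ ($T{\left(G \right)} = 2 \cdot 4 = 8$)
$V = - \frac{1}{103} \approx -0.0097087$
$H{\left(c,v \right)} = 8 + c + v$ ($H{\left(c,v \right)} = \left(c + v\right) + 8 = 8 + c + v$)
$F{\left(M,K \right)} = 3 + M \left(4 + K\right)$ ($F{\left(M,K \right)} = 3 + \left(8 + K - 4\right) M = 3 + \left(4 + K\right) M = 3 + M \left(4 + K\right)$)
$-9078 - F{\left(-153,V \right)} = -9078 - \left(3 - 153 \left(4 - \frac{1}{103}\right)\right) = -9078 - \left(3 - \frac{62883}{103}\right) = -9078 - - \frac{62574}{103} = -9078 + \frac{62574}{103} = - \frac{872460}{103}$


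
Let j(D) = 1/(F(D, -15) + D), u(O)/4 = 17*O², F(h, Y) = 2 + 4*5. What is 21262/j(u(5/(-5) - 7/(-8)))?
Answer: 3922839/8 ≈ 4.9036e+5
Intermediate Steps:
F(h, Y) = 22 (F(h, Y) = 2 + 20 = 22)
u(O) = 68*O² (u(O) = 4*(17*O²) = 68*O²)
j(D) = 1/(22 + D)
21262/j(u(5/(-5) - 7/(-8))) = 21262/(1/(22 + 68*(5/(-5) - 7/(-8))²)) = 21262/(1/(22 + 68*(5*(-⅕) - 7*(-⅛))²)) = 21262/(1/(22 + 68*(-1 + 7/8)²)) = 21262/(1/(22 + 68*(-⅛)²)) = 21262/(1/(22 + 68*(1/64))) = 21262/(1/(22 + 17/16)) = 21262/(1/(369/16)) = 21262/(16/369) = 21262*(369/16) = 3922839/8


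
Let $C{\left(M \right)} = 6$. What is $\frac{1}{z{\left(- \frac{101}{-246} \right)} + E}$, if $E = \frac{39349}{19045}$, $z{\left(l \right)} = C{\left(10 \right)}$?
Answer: $\frac{19045}{153619} \approx 0.12398$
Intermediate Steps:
$z{\left(l \right)} = 6$
$E = \frac{39349}{19045}$ ($E = 39349 \cdot \frac{1}{19045} = \frac{39349}{19045} \approx 2.0661$)
$\frac{1}{z{\left(- \frac{101}{-246} \right)} + E} = \frac{1}{6 + \frac{39349}{19045}} = \frac{1}{\frac{153619}{19045}} = \frac{19045}{153619}$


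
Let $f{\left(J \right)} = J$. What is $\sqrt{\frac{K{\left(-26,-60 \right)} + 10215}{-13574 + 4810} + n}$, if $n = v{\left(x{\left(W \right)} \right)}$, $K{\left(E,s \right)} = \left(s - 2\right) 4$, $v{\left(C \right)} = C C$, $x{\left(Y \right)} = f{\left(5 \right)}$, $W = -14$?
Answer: $\frac{3 \sqrt{50912267}}{4382} \approx 4.8849$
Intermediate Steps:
$x{\left(Y \right)} = 5$
$v{\left(C \right)} = C^{2}$
$K{\left(E,s \right)} = -8 + 4 s$ ($K{\left(E,s \right)} = \left(-2 + s\right) 4 = -8 + 4 s$)
$n = 25$ ($n = 5^{2} = 25$)
$\sqrt{\frac{K{\left(-26,-60 \right)} + 10215}{-13574 + 4810} + n} = \sqrt{\frac{\left(-8 + 4 \left(-60\right)\right) + 10215}{-13574 + 4810} + 25} = \sqrt{\frac{\left(-8 - 240\right) + 10215}{-8764} + 25} = \sqrt{\left(-248 + 10215\right) \left(- \frac{1}{8764}\right) + 25} = \sqrt{9967 \left(- \frac{1}{8764}\right) + 25} = \sqrt{- \frac{9967}{8764} + 25} = \sqrt{\frac{209133}{8764}} = \frac{3 \sqrt{50912267}}{4382}$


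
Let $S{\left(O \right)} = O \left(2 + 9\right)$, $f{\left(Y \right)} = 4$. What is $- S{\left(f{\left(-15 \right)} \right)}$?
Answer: $-44$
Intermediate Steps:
$S{\left(O \right)} = 11 O$ ($S{\left(O \right)} = O 11 = 11 O$)
$- S{\left(f{\left(-15 \right)} \right)} = - 11 \cdot 4 = \left(-1\right) 44 = -44$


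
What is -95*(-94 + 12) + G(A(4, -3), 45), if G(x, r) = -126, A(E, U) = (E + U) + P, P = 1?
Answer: 7664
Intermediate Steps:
A(E, U) = 1 + E + U (A(E, U) = (E + U) + 1 = 1 + E + U)
-95*(-94 + 12) + G(A(4, -3), 45) = -95*(-94 + 12) - 126 = -95*(-82) - 126 = 7790 - 126 = 7664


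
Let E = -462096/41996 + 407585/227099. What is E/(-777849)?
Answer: 21956149961/1854635016805449 ≈ 1.1839e-5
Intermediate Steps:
E = -21956149961/2384312401 (E = -462096*1/41996 + 407585*(1/227099) = -115524/10499 + 407585/227099 = -21956149961/2384312401 ≈ -9.2086)
E/(-777849) = -21956149961/2384312401/(-777849) = -21956149961/2384312401*(-1/777849) = 21956149961/1854635016805449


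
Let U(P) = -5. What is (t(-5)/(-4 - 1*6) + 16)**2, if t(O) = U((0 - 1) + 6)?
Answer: 1089/4 ≈ 272.25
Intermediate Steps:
t(O) = -5
(t(-5)/(-4 - 1*6) + 16)**2 = (-5/(-4 - 1*6) + 16)**2 = (-5/(-4 - 6) + 16)**2 = (-5/(-10) + 16)**2 = (-5*(-1/10) + 16)**2 = (1/2 + 16)**2 = (33/2)**2 = 1089/4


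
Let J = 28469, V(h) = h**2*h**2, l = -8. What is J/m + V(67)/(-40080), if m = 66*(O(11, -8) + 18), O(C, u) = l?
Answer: -202645039/440880 ≈ -459.64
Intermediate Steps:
V(h) = h**4
O(C, u) = -8
m = 660 (m = 66*(-8 + 18) = 66*10 = 660)
J/m + V(67)/(-40080) = 28469/660 + 67**4/(-40080) = 28469*(1/660) + 20151121*(-1/40080) = 28469/660 - 20151121/40080 = -202645039/440880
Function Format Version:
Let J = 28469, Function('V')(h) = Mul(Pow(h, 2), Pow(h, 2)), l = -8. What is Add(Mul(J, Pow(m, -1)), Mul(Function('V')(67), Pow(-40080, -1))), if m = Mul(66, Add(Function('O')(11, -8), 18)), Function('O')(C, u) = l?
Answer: Rational(-202645039, 440880) ≈ -459.64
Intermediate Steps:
Function('V')(h) = Pow(h, 4)
Function('O')(C, u) = -8
m = 660 (m = Mul(66, Add(-8, 18)) = Mul(66, 10) = 660)
Add(Mul(J, Pow(m, -1)), Mul(Function('V')(67), Pow(-40080, -1))) = Add(Mul(28469, Pow(660, -1)), Mul(Pow(67, 4), Pow(-40080, -1))) = Add(Mul(28469, Rational(1, 660)), Mul(20151121, Rational(-1, 40080))) = Add(Rational(28469, 660), Rational(-20151121, 40080)) = Rational(-202645039, 440880)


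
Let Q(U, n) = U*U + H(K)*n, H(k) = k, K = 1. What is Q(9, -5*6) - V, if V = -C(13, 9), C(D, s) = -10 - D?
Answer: 28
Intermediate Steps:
Q(U, n) = n + U**2 (Q(U, n) = U*U + 1*n = U**2 + n = n + U**2)
V = 23 (V = -(-10 - 1*13) = -(-10 - 13) = -1*(-23) = 23)
Q(9, -5*6) - V = (-5*6 + 9**2) - 1*23 = (-30 + 81) - 23 = 51 - 23 = 28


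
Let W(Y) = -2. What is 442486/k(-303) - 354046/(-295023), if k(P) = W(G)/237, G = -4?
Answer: -15469409986547/295023 ≈ -5.2435e+7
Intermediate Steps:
k(P) = -2/237
442486/k(-303) - 354046/(-295023) = 442486/(-2/237) - 354046/(-295023) = 442486*(-237/2) - 354046*(-1/295023) = -52434591 + 354046/295023 = -15469409986547/295023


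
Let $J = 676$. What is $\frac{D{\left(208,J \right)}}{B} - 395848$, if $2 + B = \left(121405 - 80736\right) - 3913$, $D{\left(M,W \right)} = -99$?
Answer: $- \frac{14548997491}{36754} \approx -3.9585 \cdot 10^{5}$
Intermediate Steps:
$B = 36754$ ($B = -2 + \left(\left(121405 - 80736\right) - 3913\right) = -2 + \left(40669 - 3913\right) = -2 + 36756 = 36754$)
$\frac{D{\left(208,J \right)}}{B} - 395848 = - \frac{99}{36754} - 395848 = - \frac{14548997491}{36754}$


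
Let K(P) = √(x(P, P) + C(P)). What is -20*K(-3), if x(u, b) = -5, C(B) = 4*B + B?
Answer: -40*I*√5 ≈ -89.443*I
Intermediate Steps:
C(B) = 5*B
K(P) = √(-5 + 5*P)
-20*K(-3) = -20*√(-5 + 5*(-3)) = -20*√(-5 - 15) = -40*I*√5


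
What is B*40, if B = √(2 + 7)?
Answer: 120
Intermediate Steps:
B = 3 (B = √9 = 3)
B*40 = 3*40 = 120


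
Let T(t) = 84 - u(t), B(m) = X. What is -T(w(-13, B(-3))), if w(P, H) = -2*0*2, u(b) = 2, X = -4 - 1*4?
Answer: -82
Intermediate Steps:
X = -8 (X = -4 - 4 = -8)
B(m) = -8
w(P, H) = 0 (w(P, H) = 0*2 = 0)
T(t) = 82 (T(t) = 84 - 1*2 = 84 - 2 = 82)
-T(w(-13, B(-3))) = -1*82 = -82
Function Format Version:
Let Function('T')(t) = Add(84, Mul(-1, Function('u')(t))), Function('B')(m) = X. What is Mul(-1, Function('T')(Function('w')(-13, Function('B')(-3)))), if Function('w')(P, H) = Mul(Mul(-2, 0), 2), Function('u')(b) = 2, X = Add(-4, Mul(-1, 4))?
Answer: -82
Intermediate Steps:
X = -8 (X = Add(-4, -4) = -8)
Function('B')(m) = -8
Function('w')(P, H) = 0 (Function('w')(P, H) = Mul(0, 2) = 0)
Function('T')(t) = 82 (Function('T')(t) = Add(84, Mul(-1, 2)) = Add(84, -2) = 82)
Mul(-1, Function('T')(Function('w')(-13, Function('B')(-3)))) = Mul(-1, 82) = -82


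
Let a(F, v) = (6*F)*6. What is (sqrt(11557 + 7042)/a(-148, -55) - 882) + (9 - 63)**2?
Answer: 2034 - sqrt(18599)/5328 ≈ 2034.0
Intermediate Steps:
a(F, v) = 36*F
(sqrt(11557 + 7042)/a(-148, -55) - 882) + (9 - 63)**2 = (sqrt(11557 + 7042)/((36*(-148))) - 882) + (9 - 63)**2 = (sqrt(18599)/(-5328) - 882) + (-54)**2 = (sqrt(18599)*(-1/5328) - 882) + 2916 = (-sqrt(18599)/5328 - 882) + 2916 = (-882 - sqrt(18599)/5328) + 2916 = 2034 - sqrt(18599)/5328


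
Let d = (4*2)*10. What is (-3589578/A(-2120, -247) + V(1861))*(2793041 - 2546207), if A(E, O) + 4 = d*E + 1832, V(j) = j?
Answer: 6496121057265/13981 ≈ 4.6464e+8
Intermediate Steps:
d = 80 (d = 8*10 = 80)
A(E, O) = 1828 + 80*E (A(E, O) = -4 + (80*E + 1832) = -4 + (1832 + 80*E) = 1828 + 80*E)
(-3589578/A(-2120, -247) + V(1861))*(2793041 - 2546207) = (-3589578/(1828 + 80*(-2120)) + 1861)*(2793041 - 2546207) = (-3589578/(1828 - 169600) + 1861)*246834 = (-3589578/(-167772) + 1861)*246834 = (-3589578*(-1/167772) + 1861)*246834 = (598263/27962 + 1861)*246834 = (52635545/27962)*246834 = 6496121057265/13981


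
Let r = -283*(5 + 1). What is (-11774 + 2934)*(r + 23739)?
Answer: -194842440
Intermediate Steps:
r = -1698 (r = -283*6 = -1698)
(-11774 + 2934)*(r + 23739) = (-11774 + 2934)*(-1698 + 23739) = -8840*22041 = -194842440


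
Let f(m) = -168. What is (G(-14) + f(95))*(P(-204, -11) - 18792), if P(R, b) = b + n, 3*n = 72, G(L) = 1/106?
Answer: 334397653/106 ≈ 3.1547e+6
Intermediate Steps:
G(L) = 1/106
n = 24 (n = (1/3)*72 = 24)
P(R, b) = 24 + b (P(R, b) = b + 24 = 24 + b)
(G(-14) + f(95))*(P(-204, -11) - 18792) = (1/106 - 168)*((24 - 11) - 18792) = -17807*(13 - 18792)/106 = -17807/106*(-18779) = 334397653/106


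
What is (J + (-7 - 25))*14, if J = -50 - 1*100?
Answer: -2548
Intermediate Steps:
J = -150 (J = -50 - 100 = -150)
(J + (-7 - 25))*14 = (-150 + (-7 - 25))*14 = (-150 - 32)*14 = -182*14 = -2548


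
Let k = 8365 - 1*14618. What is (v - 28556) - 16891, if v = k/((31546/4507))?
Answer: -1461853333/31546 ≈ -46340.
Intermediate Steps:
k = -6253 (k = 8365 - 14618 = -6253)
v = -28182271/31546 (v = -6253/(31546/4507) = -6253/(31546*(1/4507)) = -6253/31546/4507 = -6253*4507/31546 = -28182271/31546 ≈ -893.37)
(v - 28556) - 16891 = (-28182271/31546 - 28556) - 16891 = -929009847/31546 - 16891 = -1461853333/31546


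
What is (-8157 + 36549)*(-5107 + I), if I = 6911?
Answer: 51219168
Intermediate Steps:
(-8157 + 36549)*(-5107 + I) = (-8157 + 36549)*(-5107 + 6911) = 28392*1804 = 51219168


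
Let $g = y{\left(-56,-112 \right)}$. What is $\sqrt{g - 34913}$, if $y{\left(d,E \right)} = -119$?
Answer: $2 i \sqrt{8758} \approx 187.17 i$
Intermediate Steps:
$g = -119$
$\sqrt{g - 34913} = \sqrt{-119 - 34913} = \sqrt{-35032} = 2 i \sqrt{8758}$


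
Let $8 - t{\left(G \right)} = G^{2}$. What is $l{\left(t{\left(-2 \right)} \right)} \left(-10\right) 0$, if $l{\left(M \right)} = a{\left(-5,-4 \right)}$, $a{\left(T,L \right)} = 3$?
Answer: $0$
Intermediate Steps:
$t{\left(G \right)} = 8 - G^{2}$
$l{\left(M \right)} = 3$
$l{\left(t{\left(-2 \right)} \right)} \left(-10\right) 0 = 3 \left(-10\right) 0 = \left(-30\right) 0 = 0$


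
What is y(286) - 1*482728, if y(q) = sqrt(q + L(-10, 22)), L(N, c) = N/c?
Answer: -482728 + 3*sqrt(3839)/11 ≈ -4.8271e+5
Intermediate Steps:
y(q) = sqrt(-5/11 + q) (y(q) = sqrt(q - 10/22) = sqrt(q - 10*1/22) = sqrt(q - 5/11) = sqrt(-5/11 + q))
y(286) - 1*482728 = sqrt(-55 + 121*286)/11 - 1*482728 = sqrt(-55 + 34606)/11 - 482728 = sqrt(34551)/11 - 482728 = (3*sqrt(3839))/11 - 482728 = 3*sqrt(3839)/11 - 482728 = -482728 + 3*sqrt(3839)/11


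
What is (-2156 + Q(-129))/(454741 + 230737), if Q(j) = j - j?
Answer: -1078/342739 ≈ -0.0031453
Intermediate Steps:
Q(j) = 0
(-2156 + Q(-129))/(454741 + 230737) = (-2156 + 0)/(454741 + 230737) = -2156/685478 = -2156*1/685478 = -1078/342739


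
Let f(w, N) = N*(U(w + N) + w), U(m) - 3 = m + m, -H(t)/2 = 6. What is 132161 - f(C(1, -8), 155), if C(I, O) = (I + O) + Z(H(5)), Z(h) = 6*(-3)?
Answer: 95271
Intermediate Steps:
H(t) = -12 (H(t) = -2*6 = -12)
Z(h) = -18
U(m) = 3 + 2*m (U(m) = 3 + (m + m) = 3 + 2*m)
C(I, O) = -18 + I + O (C(I, O) = (I + O) - 18 = -18 + I + O)
f(w, N) = N*(3 + 2*N + 3*w) (f(w, N) = N*((3 + 2*(w + N)) + w) = N*((3 + 2*(N + w)) + w) = N*((3 + (2*N + 2*w)) + w) = N*((3 + 2*N + 2*w) + w) = N*(3 + 2*N + 3*w))
132161 - f(C(1, -8), 155) = 132161 - 155*(3 + 2*155 + 3*(-18 + 1 - 8)) = 132161 - 155*(3 + 310 + 3*(-25)) = 132161 - 155*(3 + 310 - 75) = 132161 - 155*238 = 132161 - 1*36890 = 132161 - 36890 = 95271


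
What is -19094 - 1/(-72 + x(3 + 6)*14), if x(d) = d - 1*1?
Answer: -763761/40 ≈ -19094.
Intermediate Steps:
x(d) = -1 + d (x(d) = d - 1 = -1 + d)
-19094 - 1/(-72 + x(3 + 6)*14) = -19094 - 1/(-72 + (-1 + (3 + 6))*14) = -19094 - 1/(-72 + (-1 + 9)*14) = -19094 - 1/(-72 + 8*14) = -19094 - 1/(-72 + 112) = -19094 - 1/40 = -763761/40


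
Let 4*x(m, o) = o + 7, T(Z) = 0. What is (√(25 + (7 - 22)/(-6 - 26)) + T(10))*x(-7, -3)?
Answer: √1630/8 ≈ 5.0467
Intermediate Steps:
x(m, o) = 7/4 + o/4 (x(m, o) = (o + 7)/4 = (7 + o)/4 = 7/4 + o/4)
(√(25 + (7 - 22)/(-6 - 26)) + T(10))*x(-7, -3) = (√(25 + (7 - 22)/(-6 - 26)) + 0)*(7/4 + (¼)*(-3)) = (√(25 - 15/(-32)) + 0)*(7/4 - ¾) = (√(25 - 15*(-1/32)) + 0)*1 = (√(25 + 15/32) + 0)*1 = (√(815/32) + 0)*1 = (√1630/8 + 0)*1 = (√1630/8)*1 = √1630/8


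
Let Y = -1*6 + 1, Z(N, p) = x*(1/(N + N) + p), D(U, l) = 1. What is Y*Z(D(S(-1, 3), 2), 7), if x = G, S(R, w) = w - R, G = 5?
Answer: -375/2 ≈ -187.50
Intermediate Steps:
x = 5
Z(N, p) = 5*p + 5/(2*N) (Z(N, p) = 5*(1/(N + N) + p) = 5*(1/(2*N) + p) = 5*(p + 1/(2*N)) = 5*p + 5/(2*N))
Y = -5 (Y = -6 + 1 = -5)
Y*Z(D(S(-1, 3), 2), 7) = -5*(5*7 + (5/2)/1) = -5*(35 + (5/2)*1) = -5*(35 + 5/2) = -5*75/2 = -375/2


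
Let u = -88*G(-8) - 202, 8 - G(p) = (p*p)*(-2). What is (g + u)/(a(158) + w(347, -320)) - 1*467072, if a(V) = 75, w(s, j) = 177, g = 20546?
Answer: -9807814/21 ≈ -4.6704e+5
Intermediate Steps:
G(p) = 8 + 2*p² (G(p) = 8 - p*p*(-2) = 8 - p²*(-2) = 8 - (-2)*p² = 8 + 2*p²)
u = -12170 (u = -88*(8 + 2*(-8)²) - 202 = -88*(8 + 2*64) - 202 = -88*(8 + 128) - 202 = -88*136 - 202 = -11968 - 202 = -12170)
(g + u)/(a(158) + w(347, -320)) - 1*467072 = (20546 - 12170)/(75 + 177) - 1*467072 = 8376/252 - 467072 = 8376*(1/252) - 467072 = 698/21 - 467072 = -9807814/21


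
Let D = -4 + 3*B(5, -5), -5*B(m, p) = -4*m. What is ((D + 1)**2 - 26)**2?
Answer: 3025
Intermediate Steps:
B(m, p) = 4*m/5 (B(m, p) = -(-4)*m/5 = 4*m/5)
D = 8 (D = -4 + 3*((4/5)*5) = -4 + 3*4 = -4 + 12 = 8)
((D + 1)**2 - 26)**2 = ((8 + 1)**2 - 26)**2 = (9**2 - 26)**2 = (81 - 26)**2 = 55**2 = 3025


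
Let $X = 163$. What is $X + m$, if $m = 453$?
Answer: $616$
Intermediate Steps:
$X + m = 163 + 453 = 616$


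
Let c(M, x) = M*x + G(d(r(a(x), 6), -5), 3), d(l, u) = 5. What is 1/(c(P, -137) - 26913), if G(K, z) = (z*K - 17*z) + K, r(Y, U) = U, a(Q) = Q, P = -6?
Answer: -1/26122 ≈ -3.8282e-5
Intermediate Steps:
G(K, z) = K - 17*z + K*z (G(K, z) = (K*z - 17*z) + K = (-17*z + K*z) + K = K - 17*z + K*z)
c(M, x) = -31 + M*x (c(M, x) = M*x + (5 - 17*3 + 5*3) = M*x + (5 - 51 + 15) = M*x - 31 = -31 + M*x)
1/(c(P, -137) - 26913) = 1/((-31 - 6*(-137)) - 26913) = 1/((-31 + 822) - 26913) = 1/(791 - 26913) = 1/(-26122) = -1/26122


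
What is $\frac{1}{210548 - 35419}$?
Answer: $\frac{1}{175129} \approx 5.7101 \cdot 10^{-6}$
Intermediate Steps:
$\frac{1}{210548 - 35419} = \frac{1}{175129}$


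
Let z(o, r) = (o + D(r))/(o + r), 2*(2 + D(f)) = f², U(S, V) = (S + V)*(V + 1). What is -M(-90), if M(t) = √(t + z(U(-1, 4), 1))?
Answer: -3*I*√634/8 ≈ -9.4423*I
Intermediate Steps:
U(S, V) = (1 + V)*(S + V) (U(S, V) = (S + V)*(1 + V) = (1 + V)*(S + V))
D(f) = -2 + f²/2
z(o, r) = (-2 + o + r²/2)/(o + r) (z(o, r) = (o + (-2 + r²/2))/(o + r) = (-2 + o + r²/2)/(o + r))
M(t) = √(27/32 + t) (M(t) = √(t + (-2 + (-1 + 4 + 4² - 1*4) + (½)*1²)/((-1 + 4 + 4² - 1*4) + 1)) = √(t + (-2 + (-1 + 4 + 16 - 4) + (½)*1)/((-1 + 4 + 16 - 4) + 1)) = √(t + (-2 + 15 + ½)/(15 + 1)) = √(t + (27/2)/16) = √(t + (1/16)*(27/2)) = √(t + 27/32) = √(27/32 + t))
-M(-90) = -√(54 + 64*(-90))/8 = -√(54 - 5760)/8 = -√(-5706)/8 = -3*I*√634/8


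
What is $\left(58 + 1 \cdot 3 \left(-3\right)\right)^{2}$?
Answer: $2401$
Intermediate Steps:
$\left(58 + 1 \cdot 3 \left(-3\right)\right)^{2} = \left(58 + 3 \left(-3\right)\right)^{2} = \left(58 - 9\right)^{2} = 49^{2} = 2401$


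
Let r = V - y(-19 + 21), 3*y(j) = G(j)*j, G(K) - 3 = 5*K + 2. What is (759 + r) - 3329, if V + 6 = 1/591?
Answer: -1528325/591 ≈ -2586.0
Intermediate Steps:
G(K) = 5 + 5*K (G(K) = 3 + (5*K + 2) = 3 + (2 + 5*K) = 5 + 5*K)
y(j) = j*(5 + 5*j)/3 (y(j) = ((5 + 5*j)*j)/3 = (j*(5 + 5*j))/3 = j*(5 + 5*j)/3)
V = -3545/591 (V = -6 + 1/591 = -3545/591 ≈ -5.9983)
r = -9455/591 (r = -3545/591 - 5*(-19 + 21)*(1 + (-19 + 21))/3 = -3545/591 - 5*2*(1 + 2)/3 = -3545/591 - 5*2*3/3 = -3545/591 - 1*10 = -3545/591 - 10 = -9455/591 ≈ -15.998)
(759 + r) - 3329 = (759 - 9455/591) - 3329 = 439114/591 - 3329 = -1528325/591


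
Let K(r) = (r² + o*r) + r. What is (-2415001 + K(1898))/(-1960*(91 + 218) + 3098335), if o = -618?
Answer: 16337/2492695 ≈ 0.0065539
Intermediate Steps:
K(r) = r² - 617*r (K(r) = (r² - 618*r) + r = r² - 617*r)
(-2415001 + K(1898))/(-1960*(91 + 218) + 3098335) = (-2415001 + 1898*(-617 + 1898))/(-1960*(91 + 218) + 3098335) = (-2415001 + 1898*1281)/(-1960*309 + 3098335) = (-2415001 + 2431338)/(-605640 + 3098335) = 16337/2492695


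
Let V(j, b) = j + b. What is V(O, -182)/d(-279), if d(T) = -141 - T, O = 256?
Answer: 37/69 ≈ 0.53623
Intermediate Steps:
V(j, b) = b + j
V(O, -182)/d(-279) = (-182 + 256)/(-141 - 1*(-279)) = 74/(-141 + 279) = 74/138 = 74*(1/138) = 37/69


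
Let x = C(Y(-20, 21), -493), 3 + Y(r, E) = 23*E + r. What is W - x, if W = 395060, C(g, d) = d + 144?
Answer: 395409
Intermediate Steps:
Y(r, E) = -3 + r + 23*E (Y(r, E) = -3 + (23*E + r) = -3 + (r + 23*E) = -3 + r + 23*E)
C(g, d) = 144 + d
x = -349 (x = 144 - 493 = -349)
W - x = 395060 - 1*(-349) = 395060 + 349 = 395409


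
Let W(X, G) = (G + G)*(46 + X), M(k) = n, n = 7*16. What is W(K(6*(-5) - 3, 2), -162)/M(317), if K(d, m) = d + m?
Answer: -1215/28 ≈ -43.393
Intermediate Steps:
n = 112
M(k) = 112
W(X, G) = 2*G*(46 + X) (W(X, G) = (2*G)*(46 + X) = 2*G*(46 + X))
W(K(6*(-5) - 3, 2), -162)/M(317) = (2*(-162)*(46 + ((6*(-5) - 3) + 2)))/112 = (2*(-162)*(46 + ((-30 - 3) + 2)))*(1/112) = (2*(-162)*(46 + (-33 + 2)))*(1/112) = (2*(-162)*(46 - 31))*(1/112) = (2*(-162)*15)*(1/112) = -4860*1/112 = -1215/28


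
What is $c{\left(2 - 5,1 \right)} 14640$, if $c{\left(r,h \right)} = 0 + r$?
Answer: $-43920$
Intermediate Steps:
$c{\left(r,h \right)} = r$
$c{\left(2 - 5,1 \right)} 14640 = \left(2 - 5\right) 14640 = \left(-3\right) 14640 = -43920$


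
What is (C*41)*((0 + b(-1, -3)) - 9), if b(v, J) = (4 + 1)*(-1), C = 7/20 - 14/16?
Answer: 6027/20 ≈ 301.35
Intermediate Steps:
C = -21/40 (C = 7*(1/20) - 14*1/16 = 7/20 - 7/8 = -21/40 ≈ -0.52500)
b(v, J) = -5 (b(v, J) = 5*(-1) = -5)
(C*41)*((0 + b(-1, -3)) - 9) = (-21/40*41)*((0 - 5) - 9) = -861*(-5 - 9)/40 = -861/40*(-14) = 6027/20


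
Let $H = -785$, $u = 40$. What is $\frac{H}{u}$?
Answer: $- \frac{157}{8} \approx -19.625$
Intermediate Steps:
$\frac{H}{u} = - \frac{785}{40} = \left(-785\right) \frac{1}{40} = - \frac{157}{8}$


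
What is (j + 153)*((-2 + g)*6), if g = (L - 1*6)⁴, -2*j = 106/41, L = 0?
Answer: 48292080/41 ≈ 1.1779e+6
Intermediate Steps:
j = -53/41 ≈ -1.2927
g = 1296 (g = (0 - 1*6)⁴ = (0 - 6)⁴ = (-6)⁴ = 1296)
(j + 153)*((-2 + g)*6) = (-53/41 + 153)*((-2 + 1296)*6) = 6220*(1294*6)/41 = (6220/41)*7764 = 48292080/41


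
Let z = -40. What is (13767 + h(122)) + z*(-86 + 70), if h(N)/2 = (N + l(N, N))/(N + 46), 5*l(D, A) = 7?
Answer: 6051557/420 ≈ 14408.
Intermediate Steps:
l(D, A) = 7/5 (l(D, A) = (⅕)*7 = 7/5)
h(N) = 2*(7/5 + N)/(46 + N) (h(N) = 2*((N + 7/5)/(N + 46)) = 2*((7/5 + N)/(46 + N)) = 2*(7/5 + N)/(46 + N))
(13767 + h(122)) + z*(-86 + 70) = (13767 + 2*(7 + 5*122)/(5*(46 + 122))) - 40*(-86 + 70) = (13767 + (⅖)*(7 + 610)/168) - 40*(-16) = (13767 + (⅖)*(1/168)*617) + 640 = (13767 + 617/420) + 640 = 5782757/420 + 640 = 6051557/420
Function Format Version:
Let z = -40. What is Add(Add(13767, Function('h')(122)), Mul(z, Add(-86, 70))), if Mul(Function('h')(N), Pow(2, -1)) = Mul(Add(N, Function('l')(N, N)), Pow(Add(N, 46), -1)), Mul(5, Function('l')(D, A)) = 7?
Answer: Rational(6051557, 420) ≈ 14408.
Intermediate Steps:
Function('l')(D, A) = Rational(7, 5) (Function('l')(D, A) = Mul(Rational(1, 5), 7) = Rational(7, 5))
Function('h')(N) = Mul(2, Pow(Add(46, N), -1), Add(Rational(7, 5), N)) (Function('h')(N) = Mul(2, Mul(Add(N, Rational(7, 5)), Pow(Add(N, 46), -1))) = Mul(2, Mul(Add(Rational(7, 5), N), Pow(Add(46, N), -1))) = Mul(2, Mul(Pow(Add(46, N), -1), Add(Rational(7, 5), N))) = Mul(2, Pow(Add(46, N), -1), Add(Rational(7, 5), N)))
Add(Add(13767, Function('h')(122)), Mul(z, Add(-86, 70))) = Add(Add(13767, Mul(Rational(2, 5), Pow(Add(46, 122), -1), Add(7, Mul(5, 122)))), Mul(-40, Add(-86, 70))) = Add(Add(13767, Mul(Rational(2, 5), Pow(168, -1), Add(7, 610))), Mul(-40, -16)) = Add(Add(13767, Mul(Rational(2, 5), Rational(1, 168), 617)), 640) = Add(Add(13767, Rational(617, 420)), 640) = Add(Rational(5782757, 420), 640) = Rational(6051557, 420)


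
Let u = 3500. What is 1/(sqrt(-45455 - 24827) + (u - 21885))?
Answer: -18385/338078507 - I*sqrt(70282)/338078507 ≈ -5.4381e-5 - 7.8416e-7*I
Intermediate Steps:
1/(sqrt(-45455 - 24827) + (u - 21885)) = 1/(sqrt(-45455 - 24827) + (3500 - 21885)) = 1/(sqrt(-70282) - 18385) = 1/(I*sqrt(70282) - 18385) = 1/(-18385 + I*sqrt(70282))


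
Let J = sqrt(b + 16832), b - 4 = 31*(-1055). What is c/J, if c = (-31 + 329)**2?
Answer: -88804*I*sqrt(15869)/15869 ≈ -704.95*I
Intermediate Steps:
b = -32701 (b = 4 + 31*(-1055) = 4 - 32705 = -32701)
c = 88804 (c = 298**2 = 88804)
J = I*sqrt(15869) (J = sqrt(-32701 + 16832) = sqrt(-15869) = I*sqrt(15869) ≈ 125.97*I)
c/J = 88804/((I*sqrt(15869))) = 88804*(-I*sqrt(15869)/15869) = -88804*I*sqrt(15869)/15869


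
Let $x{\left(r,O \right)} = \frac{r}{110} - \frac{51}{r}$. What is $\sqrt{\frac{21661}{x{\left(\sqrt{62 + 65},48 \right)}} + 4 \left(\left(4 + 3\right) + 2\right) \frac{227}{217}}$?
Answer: $\frac{\sqrt{53311951902636 - 615189481214770 \sqrt{127}}}{1189811} \approx 69.711 i$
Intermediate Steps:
$x{\left(r,O \right)} = - \frac{51}{r} + \frac{r}{110}$ ($x{\left(r,O \right)} = r \frac{1}{110} - \frac{51}{r} = \frac{r}{110} - \frac{51}{r} = - \frac{51}{r} + \frac{r}{110}$)
$\sqrt{\frac{21661}{x{\left(\sqrt{62 + 65},48 \right)}} + 4 \left(\left(4 + 3\right) + 2\right) \frac{227}{217}} = \sqrt{\frac{21661}{- \frac{51}{\sqrt{62 + 65}} + \frac{\sqrt{62 + 65}}{110}} + 4 \left(\left(4 + 3\right) + 2\right) \frac{227}{217}} = \sqrt{\frac{21661}{- \frac{51}{\sqrt{127}} + \frac{\sqrt{127}}{110}} + 4 \left(7 + 2\right) 227 \cdot \frac{1}{217}} = \sqrt{\frac{21661}{- 51 \frac{\sqrt{127}}{127} + \frac{\sqrt{127}}{110}} + 4 \cdot 9 \cdot \frac{227}{217}} = \sqrt{\frac{21661}{- \frac{51 \sqrt{127}}{127} + \frac{\sqrt{127}}{110}} + 36 \cdot \frac{227}{217}} = \sqrt{\frac{21661}{\left(- \frac{5483}{13970}\right) \sqrt{127}} + \frac{8172}{217}} = \sqrt{21661 \left(- \frac{110 \sqrt{127}}{5483}\right) + \frac{8172}{217}} = \sqrt{- \frac{2382710 \sqrt{127}}{5483} + \frac{8172}{217}} = \sqrt{\frac{8172}{217} - \frac{2382710 \sqrt{127}}{5483}}$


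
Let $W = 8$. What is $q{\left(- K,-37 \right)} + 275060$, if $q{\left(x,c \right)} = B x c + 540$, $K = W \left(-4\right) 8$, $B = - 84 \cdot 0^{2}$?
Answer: $275600$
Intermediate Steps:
$B = 0$ ($B = \left(-84\right) 0 = 0$)
$K = -256$ ($K = 8 \left(-4\right) 8 = \left(-32\right) 8 = -256$)
$q{\left(x,c \right)} = 540$ ($q{\left(x,c \right)} = 0 x c + 540 = 0 c + 540 = 0 + 540 = 540$)
$q{\left(- K,-37 \right)} + 275060 = 540 + 275060 = 275600$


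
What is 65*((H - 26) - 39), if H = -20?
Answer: -5525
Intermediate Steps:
65*((H - 26) - 39) = 65*((-20 - 26) - 39) = 65*(-46 - 39) = 65*(-85) = -5525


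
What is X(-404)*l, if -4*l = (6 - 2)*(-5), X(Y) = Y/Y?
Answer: 5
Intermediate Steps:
X(Y) = 1
l = 5 (l = -(6 - 2)*(-5)/4 = -(-5) = -¼*(-20) = 5)
X(-404)*l = 1*5 = 5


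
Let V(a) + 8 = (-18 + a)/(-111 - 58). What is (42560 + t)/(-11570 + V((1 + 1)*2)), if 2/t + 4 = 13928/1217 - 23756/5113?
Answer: -62622793567009/17035463835152 ≈ -3.6760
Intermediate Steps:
t = 6222521/8706364 (t = 2/(-4 + (13928/1217 - 23756/5113)) = 2/(-4 + 42302812/6222521) = 2/(17412728/6222521) = 2*(6222521/17412728) = 6222521/8706364 ≈ 0.71471)
V(a) = -1334/169 - a/169 (V(a) = -8 + (-18 + a)/(-111 - 58) = -8 + (-18 + a)/(-169) = -8 + (-18 + a)*(-1/169) = -8 + (18/169 - a/169) = -1334/169 - a/169)
(42560 + t)/(-11570 + V((1 + 1)*2)) = (42560 + 6222521/8706364)/(-11570 + (-1334/169 - (1 + 1)*2/169)) = 370549074361/(8706364*(-11570 + (-1334/169 - 2*2/169))) = 370549074361/(8706364*(-11570 + (-1334/169 - 1/169*4))) = 370549074361/(8706364*(-11570 + (-1334/169 - 4/169))) = 370549074361/(8706364*(-11570 - 1338/169)) = 370549074361/(8706364*(-1956668/169)) = (370549074361/8706364)*(-169/1956668) = -62622793567009/17035463835152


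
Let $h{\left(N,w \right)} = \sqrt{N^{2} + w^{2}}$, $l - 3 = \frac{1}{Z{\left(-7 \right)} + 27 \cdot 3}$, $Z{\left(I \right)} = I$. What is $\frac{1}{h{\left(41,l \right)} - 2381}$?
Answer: $- \frac{13038356}{31035070751} - \frac{74 \sqrt{9254885}}{31035070751} \approx -0.00042737$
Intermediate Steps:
$l = \frac{223}{74}$ ($l = 3 + \frac{1}{-7 + 27 \cdot 3} = 3 + \frac{1}{-7 + 81} = 3 + \frac{1}{74} = \frac{223}{74} \approx 3.0135$)
$\frac{1}{h{\left(41,l \right)} - 2381} = \frac{1}{\sqrt{41^{2} + \left(\frac{223}{74}\right)^{2}} - 2381} = \frac{1}{\sqrt{1681 + \frac{49729}{5476}} - 2381} = \frac{1}{\sqrt{\frac{9254885}{5476}} - 2381} = \frac{1}{\frac{\sqrt{9254885}}{74} - 2381} = \frac{1}{-2381 + \frac{\sqrt{9254885}}{74}}$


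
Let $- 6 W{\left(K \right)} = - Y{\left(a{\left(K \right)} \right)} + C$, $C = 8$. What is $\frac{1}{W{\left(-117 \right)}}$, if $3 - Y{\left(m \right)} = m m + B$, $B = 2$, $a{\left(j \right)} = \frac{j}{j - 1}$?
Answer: $- \frac{83544}{111157} \approx -0.75159$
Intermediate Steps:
$a{\left(j \right)} = \frac{j}{-1 + j}$
$Y{\left(m \right)} = 1 - m^{2}$ ($Y{\left(m \right)} = 3 - \left(m m + 2\right) = 3 - \left(m^{2} + 2\right) = 3 - \left(2 + m^{2}\right) = 1 - m^{2}$)
$W{\left(K \right)} = - \frac{7}{6} - \frac{K^{2}}{6 \left(-1 + K\right)^{2}}$ ($W{\left(K \right)} = - \frac{- (1 - \left(\frac{K}{-1 + K}\right)^{2}) + 8}{6} = - \frac{- (1 - \frac{K^{2}}{\left(-1 + K\right)^{2}}) + 8}{6} = - \frac{\left(-1 + \frac{K^{2}}{\left(-1 + K\right)^{2}}\right) + 8}{6} = - \frac{7 + \frac{K^{2}}{\left(-1 + K\right)^{2}}}{6} = - \frac{7}{6} - \frac{K^{2}}{6 \left(-1 + K\right)^{2}}$)
$\frac{1}{W{\left(-117 \right)}} = \frac{1}{- \frac{7}{6} - \frac{\left(-117\right)^{2}}{6 \left(-1 - 117\right)^{2}}} = \frac{1}{- \frac{7}{6} - \frac{4563}{2 \cdot 13924}} = \frac{1}{- \frac{7}{6} - \frac{4563}{2} \cdot \frac{1}{13924}} = \frac{1}{- \frac{7}{6} - \frac{4563}{27848}} = \frac{1}{- \frac{111157}{83544}} = - \frac{83544}{111157}$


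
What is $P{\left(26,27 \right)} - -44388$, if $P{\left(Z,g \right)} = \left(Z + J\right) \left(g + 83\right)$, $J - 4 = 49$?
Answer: $53078$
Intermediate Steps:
$J = 53$ ($J = 4 + 49 = 53$)
$P{\left(Z,g \right)} = \left(53 + Z\right) \left(83 + g\right)$ ($P{\left(Z,g \right)} = \left(Z + 53\right) \left(g + 83\right) = \left(53 + Z\right) \left(83 + g\right)$)
$P{\left(26,27 \right)} - -44388 = \left(4399 + 53 \cdot 27 + 83 \cdot 26 + 26 \cdot 27\right) - -44388 = \left(4399 + 1431 + 2158 + 702\right) + 44388 = 8690 + 44388 = 53078$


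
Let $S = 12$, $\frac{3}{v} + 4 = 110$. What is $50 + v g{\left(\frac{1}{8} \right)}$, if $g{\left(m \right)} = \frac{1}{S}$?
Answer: $\frac{21201}{424} \approx 50.002$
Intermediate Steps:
$v = \frac{3}{106}$ ($v = \frac{3}{-4 + 110} = \frac{3}{106} \approx 0.028302$)
$g{\left(m \right)} = \frac{1}{12}$
$50 + v g{\left(\frac{1}{8} \right)} = 50 + \frac{3}{106} \cdot \frac{1}{12} = 50 + \frac{1}{424} = \frac{21201}{424}$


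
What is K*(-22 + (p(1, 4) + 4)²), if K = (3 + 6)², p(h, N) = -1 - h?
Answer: -1458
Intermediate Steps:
K = 81 (K = 9² = 81)
K*(-22 + (p(1, 4) + 4)²) = 81*(-22 + ((-1 - 1*1) + 4)²) = 81*(-22 + ((-1 - 1) + 4)²) = 81*(-22 + (-2 + 4)²) = 81*(-22 + 2²) = 81*(-22 + 4) = 81*(-18) = -1458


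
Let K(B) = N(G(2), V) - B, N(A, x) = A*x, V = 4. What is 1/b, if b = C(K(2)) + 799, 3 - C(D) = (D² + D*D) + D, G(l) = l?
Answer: 1/724 ≈ 0.0013812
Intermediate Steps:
K(B) = 8 - B (K(B) = 2*4 - B = 8 - B)
C(D) = 3 - D - 2*D² (C(D) = 3 - ((D² + D*D) + D) = 3 - ((D² + D²) + D) = 3 - (2*D² + D) = 3 - (D + 2*D²) = 3 + (-D - 2*D²) = 3 - D - 2*D²)
b = 724 (b = (3 - (8 - 1*2) - 2*(8 - 1*2)²) + 799 = (3 - (8 - 2) - 2*(8 - 2)²) + 799 = (3 - 1*6 - 2*6²) + 799 = (3 - 6 - 2*36) + 799 = (3 - 6 - 72) + 799 = -75 + 799 = 724)
1/b = 1/724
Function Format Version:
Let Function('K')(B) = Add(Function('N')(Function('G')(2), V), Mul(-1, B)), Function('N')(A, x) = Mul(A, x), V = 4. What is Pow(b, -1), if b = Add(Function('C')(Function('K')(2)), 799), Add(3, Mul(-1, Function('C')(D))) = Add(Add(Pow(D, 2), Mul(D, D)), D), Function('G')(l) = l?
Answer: Rational(1, 724) ≈ 0.0013812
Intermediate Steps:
Function('K')(B) = Add(8, Mul(-1, B)) (Function('K')(B) = Add(Mul(2, 4), Mul(-1, B)) = Add(8, Mul(-1, B)))
Function('C')(D) = Add(3, Mul(-1, D), Mul(-2, Pow(D, 2))) (Function('C')(D) = Add(3, Mul(-1, Add(Add(Pow(D, 2), Mul(D, D)), D))) = Add(3, Mul(-1, Add(Add(Pow(D, 2), Pow(D, 2)), D))) = Add(3, Mul(-1, Add(Mul(2, Pow(D, 2)), D))) = Add(3, Mul(-1, Add(D, Mul(2, Pow(D, 2))))) = Add(3, Add(Mul(-1, D), Mul(-2, Pow(D, 2)))) = Add(3, Mul(-1, D), Mul(-2, Pow(D, 2))))
b = 724 (b = Add(Add(3, Mul(-1, Add(8, Mul(-1, 2))), Mul(-2, Pow(Add(8, Mul(-1, 2)), 2))), 799) = Add(Add(3, Mul(-1, Add(8, -2)), Mul(-2, Pow(Add(8, -2), 2))), 799) = Add(Add(3, Mul(-1, 6), Mul(-2, Pow(6, 2))), 799) = Add(Add(3, -6, Mul(-2, 36)), 799) = Add(Add(3, -6, -72), 799) = Add(-75, 799) = 724)
Pow(b, -1) = Pow(724, -1) = Rational(1, 724)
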